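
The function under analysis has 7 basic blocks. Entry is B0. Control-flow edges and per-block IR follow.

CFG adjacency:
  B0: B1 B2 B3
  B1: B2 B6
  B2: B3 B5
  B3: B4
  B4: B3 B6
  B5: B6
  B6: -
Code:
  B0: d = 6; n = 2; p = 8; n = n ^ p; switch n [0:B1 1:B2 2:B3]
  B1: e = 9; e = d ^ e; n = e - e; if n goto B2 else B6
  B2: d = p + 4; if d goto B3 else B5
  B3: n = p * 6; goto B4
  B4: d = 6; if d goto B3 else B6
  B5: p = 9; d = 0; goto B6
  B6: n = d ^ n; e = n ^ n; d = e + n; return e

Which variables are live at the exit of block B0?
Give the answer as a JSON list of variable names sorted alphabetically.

Answer: ["d", "n", "p"]

Analysis:
Per-block:
  B0: def={d,n,p} ue=∅
  B1: def={e,n} ue={d}
  B2: def={d} ue={p}
  B3: def={n} ue={p}
  B4: def={d} ue=∅
  B5: def={d,p} ue=∅
  B6: def={d,e,n} ue={d,n}

Liveness:
  B0 li=∅ lo={d,n,p}
  B1 li={d,p} lo={d,n,p}
  B2 li={n,p} lo={n,p}
  B3 li={p} lo={n,p}
  B4 li={n,p} lo={d,n,p}
  B5 li={n} lo={d,n}
  B6 li={d,n} lo=∅

live-out(B0) = ["d", "n", "p"]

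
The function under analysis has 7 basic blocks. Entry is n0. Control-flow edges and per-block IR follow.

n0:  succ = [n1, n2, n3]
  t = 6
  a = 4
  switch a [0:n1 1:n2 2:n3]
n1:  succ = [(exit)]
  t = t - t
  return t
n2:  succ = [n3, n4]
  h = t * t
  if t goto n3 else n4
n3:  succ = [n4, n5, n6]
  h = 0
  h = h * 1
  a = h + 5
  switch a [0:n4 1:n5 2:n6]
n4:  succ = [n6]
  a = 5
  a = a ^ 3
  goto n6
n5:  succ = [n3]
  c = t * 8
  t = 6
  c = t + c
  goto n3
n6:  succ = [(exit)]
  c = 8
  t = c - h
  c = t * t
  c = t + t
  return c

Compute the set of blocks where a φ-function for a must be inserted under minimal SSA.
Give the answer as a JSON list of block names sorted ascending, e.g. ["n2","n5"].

idom tree: n1←n0 n2←n0 n3←n0 n4←n0 n5←n3 n6←n0
Join-block Dom:
  n3: preds {n0,n2,n5}: {n0} ∩ {n0,n2} ∩ {n0,n3,n5} = {n0}; idom=n0
  n4: preds {n2,n3}: {n0,n2} ∩ {n0,n3} = {n0}; idom=n0
  n6: preds {n3,n4}: {n0,n3} ∩ {n0,n4} = {n0}; idom=n0

DF derivation:
  join n3 pred n0: · stop@n0
  join n3 pred n2: n2 stop@n0
  join n3 pred n5: n5→n3 stop@n0
  join n4 pred n2: n2 stop@n0
  join n4 pred n3: n3 stop@n0
  join n6 pred n3: n3 stop@n0
  join n6 pred n4: n4 stop@n0
  n0: DF=∅
  n1: DF=∅
  n2: DF={n3,n4}
  n3: DF={n3,n4,n6}
  n4: DF={n6}
  n5: DF={n3}
  n6: DF=∅

φ for a: defs {n0,n3,n4}
  DF⁺ = {n3,n4,n6}

Answer: ["n3", "n4", "n6"]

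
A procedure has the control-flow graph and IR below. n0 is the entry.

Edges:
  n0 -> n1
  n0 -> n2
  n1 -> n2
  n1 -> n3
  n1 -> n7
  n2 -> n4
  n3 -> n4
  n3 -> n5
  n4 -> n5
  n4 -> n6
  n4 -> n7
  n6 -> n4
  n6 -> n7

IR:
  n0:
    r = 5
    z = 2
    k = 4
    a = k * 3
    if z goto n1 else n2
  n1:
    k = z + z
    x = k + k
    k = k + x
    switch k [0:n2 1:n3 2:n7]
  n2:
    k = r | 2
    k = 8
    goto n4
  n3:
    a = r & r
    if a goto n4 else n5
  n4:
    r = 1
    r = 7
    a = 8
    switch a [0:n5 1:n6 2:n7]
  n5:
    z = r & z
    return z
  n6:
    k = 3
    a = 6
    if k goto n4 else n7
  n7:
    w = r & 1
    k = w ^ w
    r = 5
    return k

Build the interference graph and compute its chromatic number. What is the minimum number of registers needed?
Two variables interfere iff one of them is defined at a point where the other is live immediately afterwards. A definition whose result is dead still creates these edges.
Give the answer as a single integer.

Per-block:
  n0 def {a,k,r,z} use ∅
  n1 def {k,x} use {z}
  n2 def {k} use {r}
  n3 def {a} use {r}
  n4 def {a,r} use ∅
  n5 def {z} use {r,z}
  n6 def {a,k} use ∅
  n7 def {k,r,w} use {r}

Live sets:
  live n0: ∅→{r,z}
  live n1: {r,z}→{r,z}
  live n2: {r,z}→{z}
  live n3: {r,z}→{r,z}
  live n4: {z}→{r,z}
  live n5: {r,z}→∅
  live n6: {r,z}→{r,z}
  live n7: {r}→∅

Interfere edges:
  a — {k,r,z}
  k — {a,r,x,z}
  r — {a,k,x,z}
  w — ∅
  x — {k,r,z}
  z — {a,k,r,x}

Colouring:
  lower bound: {a,k,r,z} mutually conflict ⇒ χ ≥ 4
  assign a→R3 k→R0 r→R1 w→R0 x→R3 z→R2 — no edge inside a register ⇒ χ ≤ 4
  χ = 4

Answer: 4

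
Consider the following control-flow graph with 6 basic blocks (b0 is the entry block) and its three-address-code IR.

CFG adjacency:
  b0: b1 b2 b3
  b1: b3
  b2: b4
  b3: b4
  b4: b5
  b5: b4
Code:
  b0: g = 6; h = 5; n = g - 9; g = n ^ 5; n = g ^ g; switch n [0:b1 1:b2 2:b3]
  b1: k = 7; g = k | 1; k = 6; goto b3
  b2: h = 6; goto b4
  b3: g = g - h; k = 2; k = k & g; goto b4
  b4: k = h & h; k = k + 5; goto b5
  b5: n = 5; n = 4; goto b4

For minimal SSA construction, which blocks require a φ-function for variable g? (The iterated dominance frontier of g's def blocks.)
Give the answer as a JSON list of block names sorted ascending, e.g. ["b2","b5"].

Answer: ["b3", "b4"]

Working:
idom tree: b1←b0 b2←b0 b3←b0 b4←b0 b5←b4
Dom at joins:
  b3: preds {b0,b1}: {b0} ∩ {b0,b1} = {b0}; idom=b0
  b4: preds {b2,b3,b5}: {b0,b2} ∩ {b0,b3} ∩ {b0,b4,b5} = {b0}; idom=b0

DF walk-up:
  b3←b0: walk · to b0
  b3←b1: walk b1 to b0
  b4←b2: walk b2 to b0
  b4←b3: walk b3 to b0
  b4←b5: walk b5→b4 to b0
  DF(b0)=∅
  DF(b1)={b3}
  DF(b2)={b4}
  DF(b3)={b4}
  DF(b4)={b4}
  DF(b5)={b4}

φ for g: defs {b0,b1,b3}
  DF⁺ = {b3,b4}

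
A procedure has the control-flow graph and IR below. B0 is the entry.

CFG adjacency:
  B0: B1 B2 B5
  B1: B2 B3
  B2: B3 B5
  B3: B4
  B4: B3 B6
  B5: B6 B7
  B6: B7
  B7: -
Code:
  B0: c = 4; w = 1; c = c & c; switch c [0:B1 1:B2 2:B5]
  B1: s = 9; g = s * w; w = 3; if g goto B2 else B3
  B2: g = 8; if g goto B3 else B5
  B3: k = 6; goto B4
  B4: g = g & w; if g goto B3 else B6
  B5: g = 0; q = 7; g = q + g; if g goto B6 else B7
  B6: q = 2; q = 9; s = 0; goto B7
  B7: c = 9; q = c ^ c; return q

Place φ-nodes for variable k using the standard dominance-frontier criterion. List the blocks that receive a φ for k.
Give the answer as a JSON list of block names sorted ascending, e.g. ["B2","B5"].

Answer: ["B3", "B6", "B7"]

Analysis:
idom tree: B1←B0 B2←B0 B3←B0 B4←B3 B5←B0 B6←B0 B7←B0
Dom at joins:
  B2: preds {B0,B1}: {B0} ∩ {B0,B1} = {B0}; idom=B0
  B3: preds {B1,B2,B4}: {B0,B1} ∩ {B0,B2} ∩ {B0,B3,B4} = {B0}; idom=B0
  B5: preds {B0,B2}: {B0} ∩ {B0,B2} = {B0}; idom=B0
  B6: preds {B4,B5}: {B0,B3,B4} ∩ {B0,B5} = {B0}; idom=B0
  B7: preds {B5,B6}: {B0,B5} ∩ {B0,B6} = {B0}; idom=B0

Frontier:
  join B2 pred B0: · stop@B0
  join B2 pred B1: B1 stop@B0
  join B3 pred B1: B1 stop@B0
  join B3 pred B2: B2 stop@B0
  join B3 pred B4: B4→B3 stop@B0
  join B5 pred B0: · stop@B0
  join B5 pred B2: B2 stop@B0
  join B6 pred B4: B4→B3 stop@B0
  join B6 pred B5: B5 stop@B0
  join B7 pred B5: B5 stop@B0
  join B7 pred B6: B6 stop@B0
  B0 → ∅
  B1 → {B2,B3}
  B2 → {B3,B5}
  B3 → {B3,B6}
  B4 → {B3,B6}
  B5 → {B6,B7}
  B6 → {B7}
  B7 → ∅

φ for k: defs {B3}
  DF⁺ = {B3,B6,B7}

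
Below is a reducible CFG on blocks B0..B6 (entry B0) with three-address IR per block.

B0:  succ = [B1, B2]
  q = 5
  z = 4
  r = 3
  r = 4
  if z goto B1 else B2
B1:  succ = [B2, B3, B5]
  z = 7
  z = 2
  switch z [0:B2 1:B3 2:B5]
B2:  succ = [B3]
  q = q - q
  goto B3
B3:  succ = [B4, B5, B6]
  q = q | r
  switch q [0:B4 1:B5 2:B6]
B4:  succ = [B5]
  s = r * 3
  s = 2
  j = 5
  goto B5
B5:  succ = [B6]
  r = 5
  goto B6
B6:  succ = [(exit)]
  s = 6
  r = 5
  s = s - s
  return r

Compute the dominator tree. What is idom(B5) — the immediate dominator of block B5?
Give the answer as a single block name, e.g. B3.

idom tree: B1←B0 B2←B0 B3←B0 B4←B3 B5←B0 B6←B0
Join-block Dom:
  B2: preds {B0,B1}: {B0} ∩ {B0,B1} = {B0}; idom=B0
  B3: preds {B1,B2}: {B0,B1} ∩ {B0,B2} = {B0}; idom=B0
  B5: preds {B1,B3,B4}: {B0,B1} ∩ {B0,B3} ∩ {B0,B3,B4} = {B0}; idom=B0
  B6: preds {B3,B5}: {B0,B3} ∩ {B0,B5} = {B0}; idom=B0

idom(B5) = B0

Answer: B0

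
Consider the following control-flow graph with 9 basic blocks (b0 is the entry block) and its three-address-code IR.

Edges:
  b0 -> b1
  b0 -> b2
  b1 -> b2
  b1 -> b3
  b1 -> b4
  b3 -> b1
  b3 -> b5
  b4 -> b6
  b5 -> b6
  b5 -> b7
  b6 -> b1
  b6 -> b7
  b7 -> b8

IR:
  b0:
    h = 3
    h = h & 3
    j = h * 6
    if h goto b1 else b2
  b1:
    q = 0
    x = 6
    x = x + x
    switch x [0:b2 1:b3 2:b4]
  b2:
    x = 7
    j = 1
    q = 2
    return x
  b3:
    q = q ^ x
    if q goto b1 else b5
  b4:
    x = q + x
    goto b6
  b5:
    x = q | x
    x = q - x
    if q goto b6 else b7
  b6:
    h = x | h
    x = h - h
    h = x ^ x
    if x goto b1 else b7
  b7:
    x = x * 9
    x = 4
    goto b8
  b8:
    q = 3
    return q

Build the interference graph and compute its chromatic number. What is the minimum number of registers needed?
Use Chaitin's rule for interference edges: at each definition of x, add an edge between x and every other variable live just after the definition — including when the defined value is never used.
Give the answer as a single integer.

Answer: 3

Derivation:
def/use:
  b0 def {h,j} use ∅
  b1 def {q,x} use ∅
  b2 def {j,q,x} use ∅
  b3 def {q} use {q,x}
  b4 def {x} use {q,x}
  b5 def {x} use {q,x}
  b6 def {h,x} use {h,x}
  b7 def {x} use {x}
  b8 def {q} use ∅

Backward fixpoint:
  live b0: ∅→{h}
  live b1: {h}→{h,q,x}
  live b2: ∅→∅
  live b3: {h,q,x}→{h,q,x}
  live b4: {h,q,x}→{h,x}
  live b5: {h,q,x}→{h,x}
  live b6: {h,x}→{h,x}
  live b7: {x}→∅
  live b8: ∅→∅

Interference:
  h↔{j,q,x}
  j↔{h,x}
  q↔{h,x}
  x↔{h,j,q}

Colouring:
  lower bound: {h,j,x} mutually conflict ⇒ χ ≥ 3
  3-colouring: R0={h}  R1={x}  R2={j,q}
  χ = 3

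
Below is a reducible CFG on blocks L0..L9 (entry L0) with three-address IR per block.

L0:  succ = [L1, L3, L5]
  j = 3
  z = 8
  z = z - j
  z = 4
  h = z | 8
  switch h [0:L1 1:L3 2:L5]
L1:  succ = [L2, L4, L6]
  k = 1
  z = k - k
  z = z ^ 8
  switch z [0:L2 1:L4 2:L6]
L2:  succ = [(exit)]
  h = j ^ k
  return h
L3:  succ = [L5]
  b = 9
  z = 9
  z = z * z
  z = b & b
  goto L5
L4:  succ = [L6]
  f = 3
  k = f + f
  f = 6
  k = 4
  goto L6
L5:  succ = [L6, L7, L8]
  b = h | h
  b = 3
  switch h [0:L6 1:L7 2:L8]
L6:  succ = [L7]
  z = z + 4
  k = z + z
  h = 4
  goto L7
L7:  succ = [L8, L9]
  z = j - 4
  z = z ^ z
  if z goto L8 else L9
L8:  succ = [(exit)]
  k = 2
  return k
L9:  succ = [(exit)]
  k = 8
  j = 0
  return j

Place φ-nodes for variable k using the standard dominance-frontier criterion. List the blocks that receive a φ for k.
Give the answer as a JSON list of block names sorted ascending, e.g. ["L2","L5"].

idom tree: L1←L0 L2←L1 L3←L0 L4←L1 L5←L0 L6←L0 L7←L0 L8←L0 L9←L7
Join-block Dom:
  L5: preds {L0,L3}: {L0} ∩ {L0,L3} = {L0}; idom=L0
  L6: preds {L1,L4,L5}: {L0,L1} ∩ {L0,L1,L4} ∩ {L0,L5} = {L0}; idom=L0
  L7: preds {L5,L6}: {L0,L5} ∩ {L0,L6} = {L0}; idom=L0
  L8: preds {L5,L7}: {L0,L5} ∩ {L0,L7} = {L0}; idom=L0

DF derivation:
  L5←L0: walk · to L0
  L5←L3: walk L3 to L0
  L6←L1: walk L1 to L0
  L6←L4: walk L4→L1 to L0
  L6←L5: walk L5 to L0
  L7←L5: walk L5 to L0
  L7←L6: walk L6 to L0
  L8←L5: walk L5 to L0
  L8←L7: walk L7 to L0
  L0 → ∅
  L1 → {L6}
  L2 → ∅
  L3 → {L5}
  L4 → {L6}
  L5 → {L6,L7,L8}
  L6 → {L7}
  L7 → {L8}
  L8 → ∅
  L9 → ∅

φ for k: defs {L1,L4,L6,L8,L9}
  DF⁺ = {L6,L7,L8}

Answer: ["L6", "L7", "L8"]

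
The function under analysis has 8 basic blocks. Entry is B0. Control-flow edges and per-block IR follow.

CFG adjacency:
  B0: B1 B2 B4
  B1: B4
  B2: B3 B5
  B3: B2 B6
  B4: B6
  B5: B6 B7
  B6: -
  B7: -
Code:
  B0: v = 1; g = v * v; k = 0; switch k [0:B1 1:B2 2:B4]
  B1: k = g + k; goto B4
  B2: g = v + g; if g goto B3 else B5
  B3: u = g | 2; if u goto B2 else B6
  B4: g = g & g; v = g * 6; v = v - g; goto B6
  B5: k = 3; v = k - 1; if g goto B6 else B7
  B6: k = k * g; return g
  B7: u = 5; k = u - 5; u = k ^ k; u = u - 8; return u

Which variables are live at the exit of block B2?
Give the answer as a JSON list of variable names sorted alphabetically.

Answer: ["g", "k", "v"]

Derivation:
def/use:
  B0 def {g,k,v} use ∅
  B1 def {k} use {g,k}
  B2 def {g} use {g,v}
  B3 def {u} use {g}
  B4 def {g,v} use {g}
  B5 def {k,v} use {g}
  B6 def {k} use {g,k}
  B7 def {k,u} use ∅

Live sets:
  live B0: ∅→{g,k,v}
  live B1: {g,k}→{g,k}
  live B2: {g,k,v}→{g,k,v}
  live B3: {g,k,v}→{g,k,v}
  live B4: {g,k}→{g,k}
  live B5: {g}→{g,k}
  live B6: {g,k}→∅
  live B7: ∅→∅

live-out(B2) = ["g", "k", "v"]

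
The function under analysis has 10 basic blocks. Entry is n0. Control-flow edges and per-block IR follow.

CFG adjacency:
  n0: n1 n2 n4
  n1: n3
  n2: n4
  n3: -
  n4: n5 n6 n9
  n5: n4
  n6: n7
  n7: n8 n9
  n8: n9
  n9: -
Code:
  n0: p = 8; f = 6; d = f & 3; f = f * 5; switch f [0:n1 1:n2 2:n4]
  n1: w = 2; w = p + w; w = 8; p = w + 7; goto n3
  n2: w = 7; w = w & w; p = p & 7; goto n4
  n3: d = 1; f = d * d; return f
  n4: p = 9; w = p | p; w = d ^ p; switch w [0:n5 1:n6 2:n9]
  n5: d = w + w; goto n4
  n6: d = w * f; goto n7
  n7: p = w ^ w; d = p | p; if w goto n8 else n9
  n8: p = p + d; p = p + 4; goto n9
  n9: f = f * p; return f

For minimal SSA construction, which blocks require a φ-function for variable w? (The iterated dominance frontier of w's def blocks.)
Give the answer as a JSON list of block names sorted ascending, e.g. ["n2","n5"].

Answer: ["n4"]

Analysis:
idom tree: n1←n0 n2←n0 n3←n1 n4←n0 n5←n4 n6←n4 n7←n6 n8←n7 n9←n4
Dom at joins:
  n4: preds {n0,n2,n5}: {n0} ∩ {n0,n2} ∩ {n0,n4,n5} = {n0}; idom=n0
  n9: preds {n4,n7,n8}: {n0,n4} ∩ {n0,n4,n6,n7} ∩ {n0,n4,n6,n7,n8} = {n0,n4}; idom=n4

DF walk-up:
  join n4 pred n0: · stop@n0
  join n4 pred n2: n2 stop@n0
  join n4 pred n5: n5→n4 stop@n0
  join n9 pred n4: · stop@n4
  join n9 pred n7: n7→n6 stop@n4
  join n9 pred n8: n8→n7→n6 stop@n4
  n0 → ∅
  n1 → ∅
  n2 → {n4}
  n3 → ∅
  n4 → {n4}
  n5 → {n4}
  n6 → {n9}
  n7 → {n9}
  n8 → {n9}
  n9 → ∅

φ for w: defs {n1,n2,n4}
  DF⁺ = {n4}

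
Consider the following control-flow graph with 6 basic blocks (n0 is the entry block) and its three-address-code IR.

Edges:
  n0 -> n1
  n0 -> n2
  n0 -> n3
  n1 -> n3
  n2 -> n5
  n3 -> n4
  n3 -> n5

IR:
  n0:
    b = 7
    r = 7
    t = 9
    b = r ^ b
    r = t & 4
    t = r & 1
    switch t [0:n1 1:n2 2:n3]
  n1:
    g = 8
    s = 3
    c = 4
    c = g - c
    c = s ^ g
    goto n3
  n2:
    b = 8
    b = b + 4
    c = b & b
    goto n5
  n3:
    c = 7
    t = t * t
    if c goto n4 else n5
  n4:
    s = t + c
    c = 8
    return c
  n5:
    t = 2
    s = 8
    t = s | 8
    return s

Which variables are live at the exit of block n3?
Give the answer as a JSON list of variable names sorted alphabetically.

def/use:
  n0: {b,r,t} / ∅
  n1: {c,g,s} / ∅
  n2: {b,c} / ∅
  n3: {c,t} / {t}
  n4: {c,s} / {c,t}
  n5: {s,t} / ∅

Backward fixpoint:
  n0 li=∅ lo={t}
  n1 li={t} lo={t}
  n2 li=∅ lo=∅
  n3 li={t} lo={c,t}
  n4 li={c,t} lo=∅
  n5 li=∅ lo=∅

live-out(n3) = ["c", "t"]

Answer: ["c", "t"]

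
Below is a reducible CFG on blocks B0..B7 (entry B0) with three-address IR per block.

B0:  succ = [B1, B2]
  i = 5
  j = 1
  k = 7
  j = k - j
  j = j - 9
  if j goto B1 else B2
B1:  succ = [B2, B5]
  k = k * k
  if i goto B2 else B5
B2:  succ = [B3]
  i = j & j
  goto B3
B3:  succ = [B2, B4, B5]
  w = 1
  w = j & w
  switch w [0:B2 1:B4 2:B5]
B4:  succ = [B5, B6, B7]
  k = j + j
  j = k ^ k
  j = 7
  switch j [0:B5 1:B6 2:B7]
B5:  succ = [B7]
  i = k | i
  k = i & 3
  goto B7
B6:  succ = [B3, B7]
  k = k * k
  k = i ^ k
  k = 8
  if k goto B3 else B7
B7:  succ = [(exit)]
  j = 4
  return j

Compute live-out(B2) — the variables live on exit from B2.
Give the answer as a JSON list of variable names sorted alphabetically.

Answer: ["i", "j", "k"]

Working:
def/use:
  B0: {i,j,k} / ∅
  B1: {k} / {i,k}
  B2: {i} / {j}
  B3: {w} / {j}
  B4: {j,k} / {j}
  B5: {i,k} / {i,k}
  B6: {k} / {i,k}
  B7: {j} / ∅

Backward fixpoint:
  live B0: ∅→{i,j,k}
  live B1: {i,j,k}→{i,j,k}
  live B2: {j,k}→{i,j,k}
  live B3: {i,j,k}→{i,j,k}
  live B4: {i,j}→{i,j,k}
  live B5: {i,k}→∅
  live B6: {i,j,k}→{i,j,k}
  live B7: ∅→∅

live-out(B2) = ["i", "j", "k"]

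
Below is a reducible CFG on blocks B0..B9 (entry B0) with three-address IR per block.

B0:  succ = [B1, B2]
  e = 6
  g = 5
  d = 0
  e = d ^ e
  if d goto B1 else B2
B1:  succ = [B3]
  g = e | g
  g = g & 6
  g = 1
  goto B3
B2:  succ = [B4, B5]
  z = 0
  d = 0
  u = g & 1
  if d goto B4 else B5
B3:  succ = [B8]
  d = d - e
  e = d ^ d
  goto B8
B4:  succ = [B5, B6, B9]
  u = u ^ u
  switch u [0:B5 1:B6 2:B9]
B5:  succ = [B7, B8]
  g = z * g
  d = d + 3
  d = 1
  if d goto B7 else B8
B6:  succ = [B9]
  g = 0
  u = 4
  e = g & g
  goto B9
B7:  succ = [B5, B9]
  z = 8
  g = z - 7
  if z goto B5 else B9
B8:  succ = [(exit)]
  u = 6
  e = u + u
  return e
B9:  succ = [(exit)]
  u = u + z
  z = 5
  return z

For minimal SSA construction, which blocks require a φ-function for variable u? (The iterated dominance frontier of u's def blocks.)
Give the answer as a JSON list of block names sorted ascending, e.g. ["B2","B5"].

idom tree: B1←B0 B2←B0 B3←B1 B4←B2 B5←B2 B6←B4 B7←B5 B8←B0 B9←B2
Dom at joins:
  B5: preds {B2,B4,B7}: {B0,B2} ∩ {B0,B2,B4} ∩ {B0,B2,B5,B7} = {B0,B2}; idom=B2
  B8: preds {B3,B5}: {B0,B1,B3} ∩ {B0,B2,B5} = {B0}; idom=B0
  B9: preds {B4,B6,B7}: {B0,B2,B4} ∩ {B0,B2,B4,B6} ∩ {B0,B2,B5,B7} = {B0,B2}; idom=B2

Frontier:
  B5←B2: walk · to B2
  B5←B4: walk B4 to B2
  B5←B7: walk B7→B5 to B2
  B8←B3: walk B3→B1 to B0
  B8←B5: walk B5→B2 to B0
  B9←B4: walk B4 to B2
  B9←B6: walk B6→B4 to B2
  B9←B7: walk B7→B5 to B2
  DF(B0)=∅
  DF(B1)={B8}
  DF(B2)={B8}
  DF(B3)={B8}
  DF(B4)={B5,B9}
  DF(B5)={B5,B8,B9}
  DF(B6)={B9}
  DF(B7)={B5,B9}
  DF(B8)=∅
  DF(B9)=∅

φ for u: defs {B2,B4,B6,B8,B9}
  DF⁺ = {B5,B8,B9}

Answer: ["B5", "B8", "B9"]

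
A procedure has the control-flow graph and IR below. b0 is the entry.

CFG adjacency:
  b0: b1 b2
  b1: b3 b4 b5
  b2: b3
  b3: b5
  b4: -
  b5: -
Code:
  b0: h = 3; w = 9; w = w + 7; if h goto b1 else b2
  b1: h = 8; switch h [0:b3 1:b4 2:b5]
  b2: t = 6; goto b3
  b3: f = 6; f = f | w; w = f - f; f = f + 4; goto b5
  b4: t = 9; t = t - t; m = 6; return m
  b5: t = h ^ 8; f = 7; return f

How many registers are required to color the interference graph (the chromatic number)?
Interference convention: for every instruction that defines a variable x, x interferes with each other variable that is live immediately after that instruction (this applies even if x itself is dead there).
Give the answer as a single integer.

Answer: 3

Derivation:
Per-block:
  b0: {h,w} / ∅
  b1: {h} / ∅
  b2: {t} / ∅
  b3: {f,w} / {w}
  b4: {m,t} / ∅
  b5: {f,t} / {h}

Live sets:
  b0 li=∅ lo={h,w}
  b1 li={w} lo={h,w}
  b2 li={h,w} lo={h,w}
  b3 li={h,w} lo={h}
  b4 li=∅ lo=∅
  b5 li={h} lo=∅

Interfere edges:
  f — {h,w}
  h — {f,t,w}
  m — ∅
  t — {h,w}
  w — {f,h,t}

Chromatic number:
  lower bound: {f,h,w} mutually conflict ⇒ χ ≥ 3
  assign f→R2 h→R0 m→R0 t→R2 w→R1 — no edge inside a register ⇒ χ ≤ 3
  χ = 3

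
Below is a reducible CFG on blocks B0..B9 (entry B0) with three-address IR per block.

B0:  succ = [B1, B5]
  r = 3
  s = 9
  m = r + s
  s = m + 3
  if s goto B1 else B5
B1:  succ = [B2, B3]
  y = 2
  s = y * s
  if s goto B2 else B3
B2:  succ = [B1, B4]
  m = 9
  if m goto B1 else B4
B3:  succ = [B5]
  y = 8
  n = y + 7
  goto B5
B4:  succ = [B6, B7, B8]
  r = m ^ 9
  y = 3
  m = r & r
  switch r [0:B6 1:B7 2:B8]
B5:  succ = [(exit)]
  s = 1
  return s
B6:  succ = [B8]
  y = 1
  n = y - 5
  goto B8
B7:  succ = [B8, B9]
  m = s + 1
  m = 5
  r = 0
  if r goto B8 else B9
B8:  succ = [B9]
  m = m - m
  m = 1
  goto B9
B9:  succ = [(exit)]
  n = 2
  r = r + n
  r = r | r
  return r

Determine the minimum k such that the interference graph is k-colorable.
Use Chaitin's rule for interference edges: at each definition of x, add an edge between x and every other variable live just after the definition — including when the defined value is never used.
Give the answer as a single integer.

def/use:
  B0 def {m,r,s} use ∅
  B1 def {s,y} use {s}
  B2 def {m} use ∅
  B3 def {n,y} use ∅
  B4 def {m,r,y} use {m}
  B5 def {s} use ∅
  B6 def {n,y} use ∅
  B7 def {m,r} use {s}
  B8 def {m} use {m}
  B9 def {n,r} use {r}

Liveness:
  live B0: ∅→{s}
  live B1: {s}→{s}
  live B2: {s}→{m,s}
  live B3: ∅→∅
  live B4: {m,s}→{m,r,s}
  live B5: ∅→∅
  live B6: {m,r}→{m,r}
  live B7: {s}→{m,r}
  live B8: {m,r}→{r}
  live B9: {r}→∅

Conflict graph:
  m — {n,r,s,y}
  n — {m,r}
  r — {m,n,s,y}
  s — {m,r,y}
  y — {m,r,s}

Colouring:
  lower bound: {m,r,s,y} mutually conflict ⇒ χ ≥ 4
  assign m→c0 n→c2 r→c1 s→c2 y→c3 — no edge inside a register ⇒ χ ≤ 4
  χ = 4

Answer: 4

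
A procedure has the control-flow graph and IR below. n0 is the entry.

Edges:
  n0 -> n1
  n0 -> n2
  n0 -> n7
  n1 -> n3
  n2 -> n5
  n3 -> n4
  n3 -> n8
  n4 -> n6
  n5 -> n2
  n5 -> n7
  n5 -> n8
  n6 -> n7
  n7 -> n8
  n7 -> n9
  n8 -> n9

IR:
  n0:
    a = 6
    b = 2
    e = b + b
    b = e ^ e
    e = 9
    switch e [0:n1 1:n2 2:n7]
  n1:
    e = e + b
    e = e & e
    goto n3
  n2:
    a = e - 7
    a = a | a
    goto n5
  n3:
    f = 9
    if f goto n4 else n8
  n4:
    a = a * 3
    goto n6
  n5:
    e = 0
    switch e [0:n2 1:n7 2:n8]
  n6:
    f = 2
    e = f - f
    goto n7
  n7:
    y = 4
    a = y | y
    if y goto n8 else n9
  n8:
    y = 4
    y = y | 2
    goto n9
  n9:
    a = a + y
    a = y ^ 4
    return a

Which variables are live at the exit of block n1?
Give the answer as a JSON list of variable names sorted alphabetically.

Answer: ["a"]

Working:
def/use:
  n0: def={a,b,e} ue=∅
  n1: def={e} ue={b,e}
  n2: def={a} ue={e}
  n3: def={f} ue=∅
  n4: def={a} ue={a}
  n5: def={e} ue=∅
  n6: def={e,f} ue=∅
  n7: def={a,y} ue=∅
  n8: def={y} ue=∅
  n9: def={a} ue={a,y}

Liveness:
  live n0: ∅→{a,b,e}
  live n1: {a,b,e}→{a}
  live n2: {e}→{a}
  live n3: {a}→{a}
  live n4: {a}→∅
  live n5: {a}→{a,e}
  live n6: ∅→∅
  live n7: ∅→{a,y}
  live n8: {a}→{a,y}
  live n9: {a,y}→∅

live-out(n1) = ["a"]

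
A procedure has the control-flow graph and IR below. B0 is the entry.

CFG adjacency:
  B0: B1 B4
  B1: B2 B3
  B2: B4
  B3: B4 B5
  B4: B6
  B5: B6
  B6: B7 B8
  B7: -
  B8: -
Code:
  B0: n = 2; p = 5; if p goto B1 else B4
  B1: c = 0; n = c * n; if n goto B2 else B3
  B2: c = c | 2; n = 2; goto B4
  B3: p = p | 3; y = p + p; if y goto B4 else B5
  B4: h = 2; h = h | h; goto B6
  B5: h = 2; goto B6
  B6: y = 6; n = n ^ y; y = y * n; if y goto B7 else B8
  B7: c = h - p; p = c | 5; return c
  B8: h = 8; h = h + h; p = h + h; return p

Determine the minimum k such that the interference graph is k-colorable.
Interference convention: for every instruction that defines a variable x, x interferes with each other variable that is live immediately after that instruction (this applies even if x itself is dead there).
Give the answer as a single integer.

Answer: 4

Derivation:
Per-block:
  B0 def {n,p} use ∅
  B1 def {c,n} use {n}
  B2 def {c,n} use {c}
  B3 def {p,y} use {p}
  B4 def {h} use ∅
  B5 def {h} use ∅
  B6 def {n,y} use {n}
  B7 def {c,p} use {h,p}
  B8 def {h,p} use ∅

Backward fixpoint:
  B0: in=∅ out={n,p}
  B1: in={n,p} out={c,n,p}
  B2: in={c,p} out={n,p}
  B3: in={n,p} out={n,p}
  B4: in={n,p} out={h,n,p}
  B5: in={n,p} out={h,n,p}
  B6: in={h,n,p} out={h,p}
  B7: in={h,p} out=∅
  B8: in=∅ out=∅

Interfere edges:
  c — {n,p}
  h — {n,p,y}
  n — {c,h,p,y}
  p — {c,h,n,y}
  y — {h,n,p}

Chromatic number:
  clique {h,n,p,y} ⇒ need ≥ 4
  4-colouring: c0={n}  c1={p}  c2={c,h}  c3={y}
  χ = 4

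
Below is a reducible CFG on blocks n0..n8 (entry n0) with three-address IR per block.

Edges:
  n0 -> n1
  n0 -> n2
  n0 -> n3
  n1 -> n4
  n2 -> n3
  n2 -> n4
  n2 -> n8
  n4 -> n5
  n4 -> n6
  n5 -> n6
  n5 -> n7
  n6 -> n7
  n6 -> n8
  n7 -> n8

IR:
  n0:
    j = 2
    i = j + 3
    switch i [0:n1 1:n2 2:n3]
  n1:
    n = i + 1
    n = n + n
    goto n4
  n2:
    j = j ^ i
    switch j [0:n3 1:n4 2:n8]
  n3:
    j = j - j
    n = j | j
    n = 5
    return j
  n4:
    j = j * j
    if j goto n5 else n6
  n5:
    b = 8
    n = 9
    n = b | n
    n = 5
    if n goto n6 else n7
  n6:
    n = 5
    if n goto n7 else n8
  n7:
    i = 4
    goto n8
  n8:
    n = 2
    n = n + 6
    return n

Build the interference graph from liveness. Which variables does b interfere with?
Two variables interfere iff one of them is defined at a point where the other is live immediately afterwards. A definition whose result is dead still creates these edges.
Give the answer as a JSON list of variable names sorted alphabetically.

Answer: ["n"]

Derivation:
Per-block:
  n0: def={i,j} ue=∅
  n1: def={n} ue={i}
  n2: def={j} ue={i,j}
  n3: def={j,n} ue={j}
  n4: def={j} ue={j}
  n5: def={b,n} ue=∅
  n6: def={n} ue=∅
  n7: def={i} ue=∅
  n8: def={n} ue=∅

Live sets:
  live n0: ∅→{i,j}
  live n1: {i,j}→{j}
  live n2: {i,j}→{j}
  live n3: {j}→∅
  live n4: {j}→∅
  live n5: ∅→∅
  live n6: ∅→∅
  live n7: ∅→∅
  live n8: ∅→∅

Interfere edges:
  b: {n}
  i: {j}
  j: {i,n}
  n: {b,j}

N(b) = ["n"]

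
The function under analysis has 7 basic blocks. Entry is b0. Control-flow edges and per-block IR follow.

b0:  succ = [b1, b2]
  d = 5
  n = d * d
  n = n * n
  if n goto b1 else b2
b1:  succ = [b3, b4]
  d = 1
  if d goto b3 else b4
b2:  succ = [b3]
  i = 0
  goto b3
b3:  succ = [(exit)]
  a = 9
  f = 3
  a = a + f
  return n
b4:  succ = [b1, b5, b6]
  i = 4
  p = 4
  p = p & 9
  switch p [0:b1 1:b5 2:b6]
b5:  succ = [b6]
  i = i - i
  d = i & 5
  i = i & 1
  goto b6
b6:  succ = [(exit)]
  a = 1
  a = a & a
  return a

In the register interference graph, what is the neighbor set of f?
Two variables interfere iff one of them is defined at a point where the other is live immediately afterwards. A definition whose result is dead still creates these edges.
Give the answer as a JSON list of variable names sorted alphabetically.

Block summaries:
  b0: def={d,n} ue=∅
  b1: def={d} ue=∅
  b2: def={i} ue=∅
  b3: def={a,f} ue={n}
  b4: def={i,p} ue=∅
  b5: def={d,i} ue={i}
  b6: def={a} ue=∅

Liveness:
  b0 li=∅ lo={n}
  b1 li={n} lo={n}
  b2 li={n} lo={n}
  b3 li={n} lo=∅
  b4 li={n} lo={i,n}
  b5 li={i} lo=∅
  b6 li=∅ lo=∅

Conflict graph:
  a↔{f,n}
  d↔{i,n}
  f↔{a,n}
  i↔{d,n,p}
  n↔{a,d,f,i,p}
  p↔{i,n}

N(f) = ["a", "n"]

Answer: ["a", "n"]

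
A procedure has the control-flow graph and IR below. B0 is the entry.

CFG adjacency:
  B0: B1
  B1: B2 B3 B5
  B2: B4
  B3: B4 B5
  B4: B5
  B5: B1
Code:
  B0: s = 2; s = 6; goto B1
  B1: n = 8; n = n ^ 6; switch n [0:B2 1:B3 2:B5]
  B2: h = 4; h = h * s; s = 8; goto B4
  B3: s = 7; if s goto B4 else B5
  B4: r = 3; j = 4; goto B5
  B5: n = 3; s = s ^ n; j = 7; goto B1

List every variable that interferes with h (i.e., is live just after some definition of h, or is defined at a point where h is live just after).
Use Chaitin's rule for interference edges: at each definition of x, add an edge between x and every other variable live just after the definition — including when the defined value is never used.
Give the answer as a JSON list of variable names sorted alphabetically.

def/use:
  B0 def {s} use ∅
  B1 def {n} use ∅
  B2 def {h,s} use {s}
  B3 def {s} use ∅
  B4 def {j,r} use ∅
  B5 def {j,n,s} use {s}

Backward fixpoint:
  live B0: ∅→{s}
  live B1: {s}→{s}
  live B2: {s}→{s}
  live B3: ∅→{s}
  live B4: {s}→{s}
  live B5: {s}→{s}

Interference:
  h↔{s}
  j↔{s}
  n↔{s}
  r↔{s}
  s↔{h,j,n,r}

N(h) = ["s"]

Answer: ["s"]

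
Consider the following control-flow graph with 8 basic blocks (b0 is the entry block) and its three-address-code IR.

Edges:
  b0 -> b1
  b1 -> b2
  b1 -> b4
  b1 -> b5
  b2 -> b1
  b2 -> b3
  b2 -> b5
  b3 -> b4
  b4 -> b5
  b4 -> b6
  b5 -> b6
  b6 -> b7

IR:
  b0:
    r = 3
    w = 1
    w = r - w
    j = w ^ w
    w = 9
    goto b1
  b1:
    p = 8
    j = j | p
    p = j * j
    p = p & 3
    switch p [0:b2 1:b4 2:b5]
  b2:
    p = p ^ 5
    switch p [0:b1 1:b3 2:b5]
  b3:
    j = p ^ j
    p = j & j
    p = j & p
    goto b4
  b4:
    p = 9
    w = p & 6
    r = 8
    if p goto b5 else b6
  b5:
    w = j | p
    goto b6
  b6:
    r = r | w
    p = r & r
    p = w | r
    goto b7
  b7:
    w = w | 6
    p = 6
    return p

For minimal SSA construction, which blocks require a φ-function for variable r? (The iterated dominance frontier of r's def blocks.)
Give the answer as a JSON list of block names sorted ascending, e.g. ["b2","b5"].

Answer: ["b5", "b6"]

Working:
idom tree: b1←b0 b2←b1 b3←b2 b4←b1 b5←b1 b6←b1 b7←b6
Dom at joins:
  b1: preds {b0,b2}: {b0} ∩ {b0,b1,b2} = {b0}; idom=b0
  b4: preds {b1,b3}: {b0,b1} ∩ {b0,b1,b2,b3} = {b0,b1}; idom=b1
  b5: preds {b1,b2,b4}: {b0,b1} ∩ {b0,b1,b2} ∩ {b0,b1,b4} = {b0,b1}; idom=b1
  b6: preds {b4,b5}: {b0,b1,b4} ∩ {b0,b1,b5} = {b0,b1}; idom=b1

DF derivation:
  join b1 pred b0: · stop@b0
  join b1 pred b2: b2→b1 stop@b0
  join b4 pred b1: · stop@b1
  join b4 pred b3: b3→b2 stop@b1
  join b5 pred b1: · stop@b1
  join b5 pred b2: b2 stop@b1
  join b5 pred b4: b4 stop@b1
  join b6 pred b4: b4 stop@b1
  join b6 pred b5: b5 stop@b1
  b0: DF=∅
  b1: DF={b1}
  b2: DF={b1,b4,b5}
  b3: DF={b4}
  b4: DF={b5,b6}
  b5: DF={b6}
  b6: DF=∅
  b7: DF=∅

φ for r: defs {b0,b4,b6}
  DF⁺ = {b5,b6}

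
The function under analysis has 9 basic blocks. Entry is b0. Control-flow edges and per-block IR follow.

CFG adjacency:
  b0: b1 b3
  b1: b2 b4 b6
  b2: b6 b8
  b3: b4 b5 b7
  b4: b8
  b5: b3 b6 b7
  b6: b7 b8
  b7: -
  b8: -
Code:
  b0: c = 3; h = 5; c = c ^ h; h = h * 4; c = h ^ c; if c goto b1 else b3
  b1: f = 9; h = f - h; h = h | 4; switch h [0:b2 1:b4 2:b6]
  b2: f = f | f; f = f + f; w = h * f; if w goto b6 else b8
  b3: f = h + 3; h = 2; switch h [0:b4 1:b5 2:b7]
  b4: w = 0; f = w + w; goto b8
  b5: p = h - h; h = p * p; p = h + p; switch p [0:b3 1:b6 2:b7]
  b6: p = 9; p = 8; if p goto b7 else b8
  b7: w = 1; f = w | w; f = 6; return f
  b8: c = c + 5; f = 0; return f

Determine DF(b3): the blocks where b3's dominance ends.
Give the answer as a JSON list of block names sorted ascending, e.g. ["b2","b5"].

idom tree: b1←b0 b2←b1 b3←b0 b4←b0 b5←b3 b6←b0 b7←b0 b8←b0
Dom at joins:
  b3: preds {b0,b5}: {b0} ∩ {b0,b3,b5} = {b0}; idom=b0
  b4: preds {b1,b3}: {b0,b1} ∩ {b0,b3} = {b0}; idom=b0
  b6: preds {b1,b2,b5}: {b0,b1} ∩ {b0,b1,b2} ∩ {b0,b3,b5} = {b0}; idom=b0
  b7: preds {b3,b5,b6}: {b0,b3} ∩ {b0,b3,b5} ∩ {b0,b6} = {b0}; idom=b0
  b8: preds {b2,b4,b6}: {b0,b1,b2} ∩ {b0,b4} ∩ {b0,b6} = {b0}; idom=b0

DF walk-up:
  b3←b0: walk · to b0
  b3←b5: walk b5→b3 to b0
  b4←b1: walk b1 to b0
  b4←b3: walk b3 to b0
  b6←b1: walk b1 to b0
  b6←b2: walk b2→b1 to b0
  b6←b5: walk b5→b3 to b0
  b7←b3: walk b3 to b0
  b7←b5: walk b5→b3 to b0
  b7←b6: walk b6 to b0
  b8←b2: walk b2→b1 to b0
  b8←b4: walk b4 to b0
  b8←b6: walk b6 to b0
  b0: DF=∅
  b1: DF={b4,b6,b8}
  b2: DF={b6,b8}
  b3: DF={b3,b4,b6,b7}
  b4: DF={b8}
  b5: DF={b3,b6,b7}
  b6: DF={b7,b8}
  b7: DF=∅
  b8: DF=∅

DF(b3) = ["b3", "b4", "b6", "b7"]

Answer: ["b3", "b4", "b6", "b7"]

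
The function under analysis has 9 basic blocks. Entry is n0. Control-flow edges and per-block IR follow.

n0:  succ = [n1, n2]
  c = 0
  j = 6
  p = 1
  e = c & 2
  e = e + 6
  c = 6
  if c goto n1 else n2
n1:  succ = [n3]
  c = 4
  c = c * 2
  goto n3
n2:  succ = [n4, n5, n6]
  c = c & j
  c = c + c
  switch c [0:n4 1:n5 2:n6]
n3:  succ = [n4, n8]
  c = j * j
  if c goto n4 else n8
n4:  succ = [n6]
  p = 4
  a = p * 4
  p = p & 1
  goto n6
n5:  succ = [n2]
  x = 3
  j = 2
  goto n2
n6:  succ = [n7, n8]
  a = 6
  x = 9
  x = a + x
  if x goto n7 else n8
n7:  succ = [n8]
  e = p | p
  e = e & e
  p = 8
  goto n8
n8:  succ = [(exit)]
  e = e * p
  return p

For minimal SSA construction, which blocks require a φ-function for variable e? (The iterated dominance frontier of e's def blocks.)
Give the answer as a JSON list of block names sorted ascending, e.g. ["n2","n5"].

idom tree: n1←n0 n2←n0 n3←n1 n4←n0 n5←n2 n6←n0 n7←n6 n8←n0
Dom∩ at merges:
  n2: preds {n0,n5}: {n0} ∩ {n0,n2,n5} = {n0}; idom=n0
  n4: preds {n2,n3}: {n0,n2} ∩ {n0,n1,n3} = {n0}; idom=n0
  n6: preds {n2,n4}: {n0,n2} ∩ {n0,n4} = {n0}; idom=n0
  n8: preds {n3,n6,n7}: {n0,n1,n3} ∩ {n0,n6} ∩ {n0,n6,n7} = {n0}; idom=n0

DF derivation:
  n2←n0: walk · to n0
  n2←n5: walk n5→n2 to n0
  n4←n2: walk n2 to n0
  n4←n3: walk n3→n1 to n0
  n6←n2: walk n2 to n0
  n6←n4: walk n4 to n0
  n8←n3: walk n3→n1 to n0
  n8←n6: walk n6 to n0
  n8←n7: walk n7→n6 to n0
  n0: DF=∅
  n1: DF={n4,n8}
  n2: DF={n2,n4,n6}
  n3: DF={n4,n8}
  n4: DF={n6}
  n5: DF={n2}
  n6: DF={n8}
  n7: DF={n8}
  n8: DF=∅

φ for e: defs {n0,n7,n8}
  DF⁺ = {n8}

Answer: ["n8"]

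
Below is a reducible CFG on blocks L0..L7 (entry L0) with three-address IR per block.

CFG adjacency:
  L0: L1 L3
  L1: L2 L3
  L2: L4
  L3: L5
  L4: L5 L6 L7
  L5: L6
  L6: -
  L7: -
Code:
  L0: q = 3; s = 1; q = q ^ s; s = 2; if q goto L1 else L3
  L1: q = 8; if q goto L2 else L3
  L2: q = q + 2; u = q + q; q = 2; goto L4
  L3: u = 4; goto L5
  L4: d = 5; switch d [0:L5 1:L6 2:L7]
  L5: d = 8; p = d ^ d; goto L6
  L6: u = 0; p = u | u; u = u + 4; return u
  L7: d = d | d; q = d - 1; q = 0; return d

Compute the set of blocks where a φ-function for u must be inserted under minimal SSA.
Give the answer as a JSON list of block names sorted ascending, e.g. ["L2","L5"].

idom tree: L1←L0 L2←L1 L3←L0 L4←L2 L5←L0 L6←L0 L7←L4
Dom at joins:
  L3: preds {L0,L1}: {L0} ∩ {L0,L1} = {L0}; idom=L0
  L5: preds {L3,L4}: {L0,L3} ∩ {L0,L1,L2,L4} = {L0}; idom=L0
  L6: preds {L4,L5}: {L0,L1,L2,L4} ∩ {L0,L5} = {L0}; idom=L0

DF derivation:
  L3←L0: walk · to L0
  L3←L1: walk L1 to L0
  L5←L3: walk L3 to L0
  L5←L4: walk L4→L2→L1 to L0
  L6←L4: walk L4→L2→L1 to L0
  L6←L5: walk L5 to L0
  L0 → ∅
  L1 → {L3,L5,L6}
  L2 → {L5,L6}
  L3 → {L5}
  L4 → {L5,L6}
  L5 → {L6}
  L6 → ∅
  L7 → ∅

φ for u: defs {L2,L3,L6}
  DF⁺ = {L5,L6}

Answer: ["L5", "L6"]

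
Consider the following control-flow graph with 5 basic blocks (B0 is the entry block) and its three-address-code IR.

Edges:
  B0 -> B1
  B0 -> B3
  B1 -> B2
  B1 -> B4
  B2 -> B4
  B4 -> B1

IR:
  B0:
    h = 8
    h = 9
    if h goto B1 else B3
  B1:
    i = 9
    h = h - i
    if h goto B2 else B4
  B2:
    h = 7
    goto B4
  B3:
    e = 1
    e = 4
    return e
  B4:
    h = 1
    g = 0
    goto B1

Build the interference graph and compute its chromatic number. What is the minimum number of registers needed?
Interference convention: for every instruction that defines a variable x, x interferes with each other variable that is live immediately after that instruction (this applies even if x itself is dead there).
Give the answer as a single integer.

Per-block:
  B0: def={h} ue=∅
  B1: def={h,i} ue={h}
  B2: def={h} ue=∅
  B3: def={e} ue=∅
  B4: def={g,h} ue=∅

Live sets:
  live B0: ∅→{h}
  live B1: {h}→∅
  live B2: ∅→∅
  live B3: ∅→∅
  live B4: ∅→{h}

Interfere edges:
  e↔∅
  g↔{h}
  h↔{g,i}
  i↔{h}

Chromatic number:
  lower bound: {g,h} mutually conflict ⇒ χ ≥ 2
  2-colouring: c0={e,h}  c1={g,i}
  χ = 2

Answer: 2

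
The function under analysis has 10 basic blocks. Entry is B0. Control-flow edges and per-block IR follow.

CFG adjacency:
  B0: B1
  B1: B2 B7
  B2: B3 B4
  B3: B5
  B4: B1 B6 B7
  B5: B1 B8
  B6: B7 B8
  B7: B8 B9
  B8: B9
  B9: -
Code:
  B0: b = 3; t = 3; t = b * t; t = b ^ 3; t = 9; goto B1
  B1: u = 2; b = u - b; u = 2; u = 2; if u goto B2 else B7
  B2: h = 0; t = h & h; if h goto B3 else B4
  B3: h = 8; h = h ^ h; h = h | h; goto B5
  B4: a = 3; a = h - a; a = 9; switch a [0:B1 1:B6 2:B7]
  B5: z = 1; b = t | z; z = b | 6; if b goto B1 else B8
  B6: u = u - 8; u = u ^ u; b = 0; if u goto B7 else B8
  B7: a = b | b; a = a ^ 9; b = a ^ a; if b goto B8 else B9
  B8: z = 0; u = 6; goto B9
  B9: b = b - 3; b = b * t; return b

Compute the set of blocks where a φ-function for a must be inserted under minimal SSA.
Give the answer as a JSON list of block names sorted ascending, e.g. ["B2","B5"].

Answer: ["B1", "B7", "B8", "B9"]

Working:
idom tree: B1←B0 B2←B1 B3←B2 B4←B2 B5←B3 B6←B4 B7←B1 B8←B1 B9←B1
Dom at joins:
  B1: preds {B0,B4,B5}: {B0} ∩ {B0,B1,B2,B4} ∩ {B0,B1,B2,B3,B5} = {B0}; idom=B0
  B7: preds {B1,B4,B6}: {B0,B1} ∩ {B0,B1,B2,B4} ∩ {B0,B1,B2,B4,B6} = {B0,B1}; idom=B1
  B8: preds {B5,B6,B7}: {B0,B1,B2,B3,B5} ∩ {B0,B1,B2,B4,B6} ∩ {B0,B1,B7} = {B0,B1}; idom=B1
  B9: preds {B7,B8}: {B0,B1,B7} ∩ {B0,B1,B8} = {B0,B1}; idom=B1

Frontier:
  join B1 pred B0: · stop@B0
  join B1 pred B4: B4→B2→B1 stop@B0
  join B1 pred B5: B5→B3→B2→B1 stop@B0
  join B7 pred B1: · stop@B1
  join B7 pred B4: B4→B2 stop@B1
  join B7 pred B6: B6→B4→B2 stop@B1
  join B8 pred B5: B5→B3→B2 stop@B1
  join B8 pred B6: B6→B4→B2 stop@B1
  join B8 pred B7: B7 stop@B1
  join B9 pred B7: B7 stop@B1
  join B9 pred B8: B8 stop@B1
  DF(B0)=∅
  DF(B1)={B1}
  DF(B2)={B1,B7,B8}
  DF(B3)={B1,B8}
  DF(B4)={B1,B7,B8}
  DF(B5)={B1,B8}
  DF(B6)={B7,B8}
  DF(B7)={B8,B9}
  DF(B8)={B9}
  DF(B9)=∅

φ for a: defs {B4,B7}
  DF⁺ = {B1,B7,B8,B9}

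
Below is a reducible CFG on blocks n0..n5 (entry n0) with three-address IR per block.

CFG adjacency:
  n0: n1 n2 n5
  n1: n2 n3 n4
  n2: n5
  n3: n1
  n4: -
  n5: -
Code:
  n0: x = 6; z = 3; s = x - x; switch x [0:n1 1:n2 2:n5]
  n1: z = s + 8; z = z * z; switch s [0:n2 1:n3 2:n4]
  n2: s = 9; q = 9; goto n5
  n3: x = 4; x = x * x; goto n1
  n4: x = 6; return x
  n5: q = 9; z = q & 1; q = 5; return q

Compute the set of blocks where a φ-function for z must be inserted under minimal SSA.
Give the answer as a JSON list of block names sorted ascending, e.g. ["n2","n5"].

idom tree: n1←n0 n2←n0 n3←n1 n4←n1 n5←n0
Dom∩ at merges:
  n1: preds {n0,n3}: {n0} ∩ {n0,n1,n3} = {n0}; idom=n0
  n2: preds {n0,n1}: {n0} ∩ {n0,n1} = {n0}; idom=n0
  n5: preds {n0,n2}: {n0} ∩ {n0,n2} = {n0}; idom=n0

DF derivation:
  join n1 pred n0: · stop@n0
  join n1 pred n3: n3→n1 stop@n0
  join n2 pred n0: · stop@n0
  join n2 pred n1: n1 stop@n0
  join n5 pred n0: · stop@n0
  join n5 pred n2: n2 stop@n0
  n0: DF=∅
  n1: DF={n1,n2}
  n2: DF={n5}
  n3: DF={n1}
  n4: DF=∅
  n5: DF=∅

φ for z: defs {n0,n1,n5}
  DF⁺ = {n1,n2,n5}

Answer: ["n1", "n2", "n5"]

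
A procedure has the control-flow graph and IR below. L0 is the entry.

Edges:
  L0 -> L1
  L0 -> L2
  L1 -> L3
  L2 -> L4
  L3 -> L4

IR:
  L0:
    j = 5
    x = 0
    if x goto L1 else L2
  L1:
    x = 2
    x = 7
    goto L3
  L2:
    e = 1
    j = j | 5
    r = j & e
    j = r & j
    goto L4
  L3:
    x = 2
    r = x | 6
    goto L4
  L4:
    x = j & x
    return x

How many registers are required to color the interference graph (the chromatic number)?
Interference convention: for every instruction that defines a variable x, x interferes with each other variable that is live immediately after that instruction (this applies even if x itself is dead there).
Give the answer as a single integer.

Per-block:
  L0: {j,x} / ∅
  L1: {x} / ∅
  L2: {e,j,r} / {j}
  L3: {r,x} / ∅
  L4: {x} / {j,x}

Backward fixpoint:
  L0 li=∅ lo={j,x}
  L1 li={j} lo={j}
  L2 li={j,x} lo={j,x}
  L3 li={j} lo={j,x}
  L4 li={j,x} lo=∅

Interference:
  e↔{j,x}
  j↔{e,r,x}
  r↔{j,x}
  x↔{e,j,r}

Registers:
  lower bound: {e,j,x} mutually conflict ⇒ χ ≥ 3
  3-colouring: c0={j}  c1={x}  c2={e,r}
  χ = 3

Answer: 3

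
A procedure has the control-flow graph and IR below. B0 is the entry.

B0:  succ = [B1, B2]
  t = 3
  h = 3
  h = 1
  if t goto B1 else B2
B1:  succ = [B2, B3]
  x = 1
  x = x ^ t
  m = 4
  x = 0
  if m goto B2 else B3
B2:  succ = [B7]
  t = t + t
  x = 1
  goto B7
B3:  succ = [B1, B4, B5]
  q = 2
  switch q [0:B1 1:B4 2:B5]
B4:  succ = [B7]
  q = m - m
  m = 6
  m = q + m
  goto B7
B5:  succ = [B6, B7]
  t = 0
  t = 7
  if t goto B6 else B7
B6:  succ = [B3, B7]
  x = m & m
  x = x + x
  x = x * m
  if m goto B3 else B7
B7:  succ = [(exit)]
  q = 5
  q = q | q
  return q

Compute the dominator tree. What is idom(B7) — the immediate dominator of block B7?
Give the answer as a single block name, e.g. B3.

Answer: B0

Derivation:
idom tree: B1←B0 B2←B0 B3←B1 B4←B3 B5←B3 B6←B5 B7←B0
Dom at joins:
  B1: preds {B0,B3}: {B0} ∩ {B0,B1,B3} = {B0}; idom=B0
  B2: preds {B0,B1}: {B0} ∩ {B0,B1} = {B0}; idom=B0
  B3: preds {B1,B6}: {B0,B1} ∩ {B0,B1,B3,B5,B6} = {B0,B1}; idom=B1
  B7: preds {B2,B4,B5,B6}: {B0,B2} ∩ {B0,B1,B3,B4} ∩ {B0,B1,B3,B5} ∩ {B0,B1,B3,B5,B6} = {B0}; idom=B0

idom(B7) = B0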